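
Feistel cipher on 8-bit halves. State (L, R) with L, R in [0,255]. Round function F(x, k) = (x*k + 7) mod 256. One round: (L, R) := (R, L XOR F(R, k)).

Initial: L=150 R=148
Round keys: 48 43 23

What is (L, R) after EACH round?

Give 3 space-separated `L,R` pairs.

Answer: 148,81 81,54 54,176

Derivation:
Round 1 (k=48): L=148 R=81
Round 2 (k=43): L=81 R=54
Round 3 (k=23): L=54 R=176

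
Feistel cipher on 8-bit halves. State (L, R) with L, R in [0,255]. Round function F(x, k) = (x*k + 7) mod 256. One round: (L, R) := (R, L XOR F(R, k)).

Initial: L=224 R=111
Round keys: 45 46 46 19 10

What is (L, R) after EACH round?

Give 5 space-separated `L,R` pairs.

Answer: 111,106 106,124 124,37 37,186 186,110

Derivation:
Round 1 (k=45): L=111 R=106
Round 2 (k=46): L=106 R=124
Round 3 (k=46): L=124 R=37
Round 4 (k=19): L=37 R=186
Round 5 (k=10): L=186 R=110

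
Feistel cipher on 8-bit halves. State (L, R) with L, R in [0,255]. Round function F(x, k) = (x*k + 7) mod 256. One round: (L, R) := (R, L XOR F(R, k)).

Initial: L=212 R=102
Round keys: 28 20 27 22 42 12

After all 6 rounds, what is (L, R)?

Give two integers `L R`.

Round 1 (k=28): L=102 R=251
Round 2 (k=20): L=251 R=197
Round 3 (k=27): L=197 R=53
Round 4 (k=22): L=53 R=80
Round 5 (k=42): L=80 R=18
Round 6 (k=12): L=18 R=143

Answer: 18 143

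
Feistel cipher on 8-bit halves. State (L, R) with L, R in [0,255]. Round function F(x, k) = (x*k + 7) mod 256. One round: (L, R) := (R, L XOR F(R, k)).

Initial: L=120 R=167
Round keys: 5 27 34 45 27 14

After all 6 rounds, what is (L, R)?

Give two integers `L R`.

Answer: 176 113

Derivation:
Round 1 (k=5): L=167 R=50
Round 2 (k=27): L=50 R=234
Round 3 (k=34): L=234 R=41
Round 4 (k=45): L=41 R=214
Round 5 (k=27): L=214 R=176
Round 6 (k=14): L=176 R=113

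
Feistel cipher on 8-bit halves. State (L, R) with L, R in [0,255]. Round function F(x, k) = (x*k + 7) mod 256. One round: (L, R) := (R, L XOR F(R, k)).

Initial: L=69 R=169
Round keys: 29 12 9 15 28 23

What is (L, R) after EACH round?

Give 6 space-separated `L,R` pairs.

Round 1 (k=29): L=169 R=105
Round 2 (k=12): L=105 R=90
Round 3 (k=9): L=90 R=88
Round 4 (k=15): L=88 R=117
Round 5 (k=28): L=117 R=139
Round 6 (k=23): L=139 R=241

Answer: 169,105 105,90 90,88 88,117 117,139 139,241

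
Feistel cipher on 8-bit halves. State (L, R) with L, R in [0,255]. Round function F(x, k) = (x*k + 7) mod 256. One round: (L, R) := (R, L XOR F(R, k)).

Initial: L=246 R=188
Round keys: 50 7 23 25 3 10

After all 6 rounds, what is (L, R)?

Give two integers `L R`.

Answer: 222 210

Derivation:
Round 1 (k=50): L=188 R=73
Round 2 (k=7): L=73 R=186
Round 3 (k=23): L=186 R=244
Round 4 (k=25): L=244 R=97
Round 5 (k=3): L=97 R=222
Round 6 (k=10): L=222 R=210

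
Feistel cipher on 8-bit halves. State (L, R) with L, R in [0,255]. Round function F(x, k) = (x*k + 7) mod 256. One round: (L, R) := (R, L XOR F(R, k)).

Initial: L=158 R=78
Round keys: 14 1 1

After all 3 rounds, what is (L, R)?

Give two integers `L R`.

Round 1 (k=14): L=78 R=213
Round 2 (k=1): L=213 R=146
Round 3 (k=1): L=146 R=76

Answer: 146 76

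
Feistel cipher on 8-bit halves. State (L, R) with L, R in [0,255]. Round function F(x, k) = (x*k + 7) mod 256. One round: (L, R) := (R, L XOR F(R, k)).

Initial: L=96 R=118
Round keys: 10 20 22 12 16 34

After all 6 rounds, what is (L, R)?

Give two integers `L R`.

Answer: 241 51

Derivation:
Round 1 (k=10): L=118 R=195
Round 2 (k=20): L=195 R=53
Round 3 (k=22): L=53 R=86
Round 4 (k=12): L=86 R=58
Round 5 (k=16): L=58 R=241
Round 6 (k=34): L=241 R=51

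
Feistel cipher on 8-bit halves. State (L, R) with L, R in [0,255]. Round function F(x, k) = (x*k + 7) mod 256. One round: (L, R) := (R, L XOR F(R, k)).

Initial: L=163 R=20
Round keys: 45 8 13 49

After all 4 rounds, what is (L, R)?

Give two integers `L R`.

Answer: 22 110

Derivation:
Round 1 (k=45): L=20 R=40
Round 2 (k=8): L=40 R=83
Round 3 (k=13): L=83 R=22
Round 4 (k=49): L=22 R=110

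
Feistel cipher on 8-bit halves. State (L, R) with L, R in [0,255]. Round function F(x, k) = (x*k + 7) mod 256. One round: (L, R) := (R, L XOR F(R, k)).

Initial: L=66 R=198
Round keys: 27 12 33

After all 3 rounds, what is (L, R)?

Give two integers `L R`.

Answer: 205 223

Derivation:
Round 1 (k=27): L=198 R=171
Round 2 (k=12): L=171 R=205
Round 3 (k=33): L=205 R=223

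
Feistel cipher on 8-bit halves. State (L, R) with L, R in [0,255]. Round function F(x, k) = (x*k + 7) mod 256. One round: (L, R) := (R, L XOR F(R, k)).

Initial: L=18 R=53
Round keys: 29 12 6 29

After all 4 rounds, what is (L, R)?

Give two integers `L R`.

Round 1 (k=29): L=53 R=26
Round 2 (k=12): L=26 R=10
Round 3 (k=6): L=10 R=89
Round 4 (k=29): L=89 R=22

Answer: 89 22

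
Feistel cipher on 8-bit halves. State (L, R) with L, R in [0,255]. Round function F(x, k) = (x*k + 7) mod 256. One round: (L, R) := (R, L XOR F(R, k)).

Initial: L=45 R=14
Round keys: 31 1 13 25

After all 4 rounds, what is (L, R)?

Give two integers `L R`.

Answer: 12 166

Derivation:
Round 1 (k=31): L=14 R=148
Round 2 (k=1): L=148 R=149
Round 3 (k=13): L=149 R=12
Round 4 (k=25): L=12 R=166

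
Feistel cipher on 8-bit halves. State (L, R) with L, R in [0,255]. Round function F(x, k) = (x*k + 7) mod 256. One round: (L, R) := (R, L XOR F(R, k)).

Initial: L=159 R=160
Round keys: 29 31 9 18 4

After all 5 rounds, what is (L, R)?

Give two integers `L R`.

Answer: 252 33

Derivation:
Round 1 (k=29): L=160 R=184
Round 2 (k=31): L=184 R=239
Round 3 (k=9): L=239 R=214
Round 4 (k=18): L=214 R=252
Round 5 (k=4): L=252 R=33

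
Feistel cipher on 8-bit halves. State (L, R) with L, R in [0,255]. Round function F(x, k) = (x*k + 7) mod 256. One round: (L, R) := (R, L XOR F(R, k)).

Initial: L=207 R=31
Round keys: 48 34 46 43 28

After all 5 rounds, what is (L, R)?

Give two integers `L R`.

Round 1 (k=48): L=31 R=24
Round 2 (k=34): L=24 R=40
Round 3 (k=46): L=40 R=47
Round 4 (k=43): L=47 R=196
Round 5 (k=28): L=196 R=88

Answer: 196 88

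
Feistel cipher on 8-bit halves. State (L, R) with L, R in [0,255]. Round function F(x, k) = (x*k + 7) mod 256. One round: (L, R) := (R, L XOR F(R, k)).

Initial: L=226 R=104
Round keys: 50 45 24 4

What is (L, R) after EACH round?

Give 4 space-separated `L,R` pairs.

Round 1 (k=50): L=104 R=181
Round 2 (k=45): L=181 R=176
Round 3 (k=24): L=176 R=50
Round 4 (k=4): L=50 R=127

Answer: 104,181 181,176 176,50 50,127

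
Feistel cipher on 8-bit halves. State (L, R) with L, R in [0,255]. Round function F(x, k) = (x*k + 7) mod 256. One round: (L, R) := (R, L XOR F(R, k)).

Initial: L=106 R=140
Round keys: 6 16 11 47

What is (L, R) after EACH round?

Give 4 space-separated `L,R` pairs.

Answer: 140,37 37,219 219,85 85,121

Derivation:
Round 1 (k=6): L=140 R=37
Round 2 (k=16): L=37 R=219
Round 3 (k=11): L=219 R=85
Round 4 (k=47): L=85 R=121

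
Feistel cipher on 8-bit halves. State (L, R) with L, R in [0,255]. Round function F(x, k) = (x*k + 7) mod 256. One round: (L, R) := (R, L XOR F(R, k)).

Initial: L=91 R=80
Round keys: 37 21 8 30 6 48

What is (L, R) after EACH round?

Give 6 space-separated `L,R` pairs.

Round 1 (k=37): L=80 R=204
Round 2 (k=21): L=204 R=147
Round 3 (k=8): L=147 R=83
Round 4 (k=30): L=83 R=82
Round 5 (k=6): L=82 R=160
Round 6 (k=48): L=160 R=85

Answer: 80,204 204,147 147,83 83,82 82,160 160,85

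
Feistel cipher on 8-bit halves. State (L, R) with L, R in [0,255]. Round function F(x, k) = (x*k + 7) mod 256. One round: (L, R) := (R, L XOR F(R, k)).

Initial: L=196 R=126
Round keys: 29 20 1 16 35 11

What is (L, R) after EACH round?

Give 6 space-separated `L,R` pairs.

Answer: 126,137 137,197 197,69 69,146 146,184 184,125

Derivation:
Round 1 (k=29): L=126 R=137
Round 2 (k=20): L=137 R=197
Round 3 (k=1): L=197 R=69
Round 4 (k=16): L=69 R=146
Round 5 (k=35): L=146 R=184
Round 6 (k=11): L=184 R=125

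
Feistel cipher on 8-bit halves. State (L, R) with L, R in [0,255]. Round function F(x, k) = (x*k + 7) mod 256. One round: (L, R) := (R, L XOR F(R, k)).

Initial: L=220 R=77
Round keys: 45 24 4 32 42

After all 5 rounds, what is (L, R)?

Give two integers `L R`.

Round 1 (k=45): L=77 R=76
Round 2 (k=24): L=76 R=106
Round 3 (k=4): L=106 R=227
Round 4 (k=32): L=227 R=13
Round 5 (k=42): L=13 R=202

Answer: 13 202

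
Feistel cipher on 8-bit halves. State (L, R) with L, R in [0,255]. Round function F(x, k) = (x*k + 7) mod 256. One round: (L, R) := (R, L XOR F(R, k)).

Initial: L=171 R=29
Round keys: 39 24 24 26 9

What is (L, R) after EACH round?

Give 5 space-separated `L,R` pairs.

Answer: 29,217 217,66 66,238 238,113 113,238

Derivation:
Round 1 (k=39): L=29 R=217
Round 2 (k=24): L=217 R=66
Round 3 (k=24): L=66 R=238
Round 4 (k=26): L=238 R=113
Round 5 (k=9): L=113 R=238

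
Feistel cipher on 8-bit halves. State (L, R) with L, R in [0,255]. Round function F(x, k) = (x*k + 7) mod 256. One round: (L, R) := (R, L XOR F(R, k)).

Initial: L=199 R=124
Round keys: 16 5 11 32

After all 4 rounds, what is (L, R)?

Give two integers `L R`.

Answer: 80 124

Derivation:
Round 1 (k=16): L=124 R=0
Round 2 (k=5): L=0 R=123
Round 3 (k=11): L=123 R=80
Round 4 (k=32): L=80 R=124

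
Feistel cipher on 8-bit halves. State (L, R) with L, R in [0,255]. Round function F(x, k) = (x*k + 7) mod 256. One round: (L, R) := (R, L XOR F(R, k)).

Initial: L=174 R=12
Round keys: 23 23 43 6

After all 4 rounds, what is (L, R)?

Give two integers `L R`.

Round 1 (k=23): L=12 R=181
Round 2 (k=23): L=181 R=70
Round 3 (k=43): L=70 R=124
Round 4 (k=6): L=124 R=169

Answer: 124 169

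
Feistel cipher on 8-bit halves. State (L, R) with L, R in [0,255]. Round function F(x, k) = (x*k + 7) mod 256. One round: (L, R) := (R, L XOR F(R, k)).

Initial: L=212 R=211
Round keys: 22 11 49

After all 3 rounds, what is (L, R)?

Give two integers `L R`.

Round 1 (k=22): L=211 R=253
Round 2 (k=11): L=253 R=53
Round 3 (k=49): L=53 R=209

Answer: 53 209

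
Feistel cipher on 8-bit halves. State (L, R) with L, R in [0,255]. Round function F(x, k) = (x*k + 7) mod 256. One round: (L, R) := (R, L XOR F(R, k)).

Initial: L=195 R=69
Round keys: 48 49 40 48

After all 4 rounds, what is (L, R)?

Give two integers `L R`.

Answer: 131 41

Derivation:
Round 1 (k=48): L=69 R=52
Round 2 (k=49): L=52 R=190
Round 3 (k=40): L=190 R=131
Round 4 (k=48): L=131 R=41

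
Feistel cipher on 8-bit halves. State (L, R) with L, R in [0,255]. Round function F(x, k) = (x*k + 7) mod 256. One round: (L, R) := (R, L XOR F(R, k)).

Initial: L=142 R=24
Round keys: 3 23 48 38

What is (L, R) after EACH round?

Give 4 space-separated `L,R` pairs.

Round 1 (k=3): L=24 R=193
Round 2 (k=23): L=193 R=70
Round 3 (k=48): L=70 R=230
Round 4 (k=38): L=230 R=109

Answer: 24,193 193,70 70,230 230,109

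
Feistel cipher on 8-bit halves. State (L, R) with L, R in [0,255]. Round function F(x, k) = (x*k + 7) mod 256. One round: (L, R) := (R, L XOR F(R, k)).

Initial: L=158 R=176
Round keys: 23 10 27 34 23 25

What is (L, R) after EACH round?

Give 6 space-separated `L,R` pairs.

Round 1 (k=23): L=176 R=73
Round 2 (k=10): L=73 R=81
Round 3 (k=27): L=81 R=219
Round 4 (k=34): L=219 R=76
Round 5 (k=23): L=76 R=0
Round 6 (k=25): L=0 R=75

Answer: 176,73 73,81 81,219 219,76 76,0 0,75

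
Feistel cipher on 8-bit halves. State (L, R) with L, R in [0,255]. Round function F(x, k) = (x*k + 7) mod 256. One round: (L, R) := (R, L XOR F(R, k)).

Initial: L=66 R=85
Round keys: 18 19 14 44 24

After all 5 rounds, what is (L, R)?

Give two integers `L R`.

Round 1 (k=18): L=85 R=67
Round 2 (k=19): L=67 R=85
Round 3 (k=14): L=85 R=238
Round 4 (k=44): L=238 R=186
Round 5 (k=24): L=186 R=153

Answer: 186 153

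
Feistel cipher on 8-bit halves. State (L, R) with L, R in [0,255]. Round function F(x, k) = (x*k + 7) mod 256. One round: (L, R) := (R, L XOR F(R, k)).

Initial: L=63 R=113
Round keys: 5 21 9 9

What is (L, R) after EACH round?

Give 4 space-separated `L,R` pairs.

Round 1 (k=5): L=113 R=3
Round 2 (k=21): L=3 R=55
Round 3 (k=9): L=55 R=245
Round 4 (k=9): L=245 R=147

Answer: 113,3 3,55 55,245 245,147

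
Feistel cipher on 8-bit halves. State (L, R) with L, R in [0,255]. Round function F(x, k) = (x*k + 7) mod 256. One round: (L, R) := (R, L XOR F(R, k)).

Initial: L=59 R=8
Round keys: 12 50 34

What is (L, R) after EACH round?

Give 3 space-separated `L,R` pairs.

Round 1 (k=12): L=8 R=92
Round 2 (k=50): L=92 R=247
Round 3 (k=34): L=247 R=137

Answer: 8,92 92,247 247,137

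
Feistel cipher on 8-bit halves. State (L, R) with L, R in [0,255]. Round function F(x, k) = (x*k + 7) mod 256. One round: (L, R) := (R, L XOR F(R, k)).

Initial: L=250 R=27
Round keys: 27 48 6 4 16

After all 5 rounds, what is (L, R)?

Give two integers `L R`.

Round 1 (k=27): L=27 R=26
Round 2 (k=48): L=26 R=252
Round 3 (k=6): L=252 R=245
Round 4 (k=4): L=245 R=39
Round 5 (k=16): L=39 R=130

Answer: 39 130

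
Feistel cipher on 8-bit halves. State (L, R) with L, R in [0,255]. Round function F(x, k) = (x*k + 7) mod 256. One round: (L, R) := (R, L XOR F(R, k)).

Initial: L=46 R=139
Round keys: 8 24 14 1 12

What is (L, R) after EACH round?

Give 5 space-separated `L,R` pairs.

Answer: 139,113 113,20 20,110 110,97 97,253

Derivation:
Round 1 (k=8): L=139 R=113
Round 2 (k=24): L=113 R=20
Round 3 (k=14): L=20 R=110
Round 4 (k=1): L=110 R=97
Round 5 (k=12): L=97 R=253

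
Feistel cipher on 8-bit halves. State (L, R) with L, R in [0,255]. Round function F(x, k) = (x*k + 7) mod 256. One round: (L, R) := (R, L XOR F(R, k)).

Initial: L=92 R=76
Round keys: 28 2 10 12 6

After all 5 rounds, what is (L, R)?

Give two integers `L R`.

Round 1 (k=28): L=76 R=11
Round 2 (k=2): L=11 R=81
Round 3 (k=10): L=81 R=58
Round 4 (k=12): L=58 R=238
Round 5 (k=6): L=238 R=161

Answer: 238 161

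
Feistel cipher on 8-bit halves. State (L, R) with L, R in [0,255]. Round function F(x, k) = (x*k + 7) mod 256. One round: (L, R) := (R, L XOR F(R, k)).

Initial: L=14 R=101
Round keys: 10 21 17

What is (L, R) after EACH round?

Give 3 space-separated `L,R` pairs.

Round 1 (k=10): L=101 R=247
Round 2 (k=21): L=247 R=47
Round 3 (k=17): L=47 R=209

Answer: 101,247 247,47 47,209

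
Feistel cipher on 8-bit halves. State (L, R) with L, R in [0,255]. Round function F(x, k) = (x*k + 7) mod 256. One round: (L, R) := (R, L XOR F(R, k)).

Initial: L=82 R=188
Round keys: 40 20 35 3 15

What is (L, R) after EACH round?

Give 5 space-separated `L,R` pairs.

Answer: 188,53 53,151 151,153 153,69 69,139

Derivation:
Round 1 (k=40): L=188 R=53
Round 2 (k=20): L=53 R=151
Round 3 (k=35): L=151 R=153
Round 4 (k=3): L=153 R=69
Round 5 (k=15): L=69 R=139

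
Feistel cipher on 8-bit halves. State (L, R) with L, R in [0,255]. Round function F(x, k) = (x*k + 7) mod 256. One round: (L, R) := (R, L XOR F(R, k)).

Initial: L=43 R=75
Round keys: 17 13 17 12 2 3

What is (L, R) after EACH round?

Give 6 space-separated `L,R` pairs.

Answer: 75,41 41,87 87,231 231,140 140,248 248,99

Derivation:
Round 1 (k=17): L=75 R=41
Round 2 (k=13): L=41 R=87
Round 3 (k=17): L=87 R=231
Round 4 (k=12): L=231 R=140
Round 5 (k=2): L=140 R=248
Round 6 (k=3): L=248 R=99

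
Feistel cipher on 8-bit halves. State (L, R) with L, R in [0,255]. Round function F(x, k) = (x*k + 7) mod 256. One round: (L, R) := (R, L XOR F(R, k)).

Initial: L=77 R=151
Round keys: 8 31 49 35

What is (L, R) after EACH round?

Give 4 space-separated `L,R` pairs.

Round 1 (k=8): L=151 R=242
Round 2 (k=31): L=242 R=194
Round 3 (k=49): L=194 R=219
Round 4 (k=35): L=219 R=58

Answer: 151,242 242,194 194,219 219,58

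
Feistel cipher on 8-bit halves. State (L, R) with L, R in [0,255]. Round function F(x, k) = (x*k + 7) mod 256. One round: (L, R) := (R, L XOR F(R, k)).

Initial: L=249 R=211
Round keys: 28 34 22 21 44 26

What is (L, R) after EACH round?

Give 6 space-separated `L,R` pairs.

Round 1 (k=28): L=211 R=226
Round 2 (k=34): L=226 R=216
Round 3 (k=22): L=216 R=117
Round 4 (k=21): L=117 R=120
Round 5 (k=44): L=120 R=210
Round 6 (k=26): L=210 R=35

Answer: 211,226 226,216 216,117 117,120 120,210 210,35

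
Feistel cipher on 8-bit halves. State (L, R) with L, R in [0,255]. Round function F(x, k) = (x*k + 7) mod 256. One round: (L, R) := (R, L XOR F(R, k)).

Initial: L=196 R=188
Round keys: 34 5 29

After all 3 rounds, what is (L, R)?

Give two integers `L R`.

Round 1 (k=34): L=188 R=59
Round 2 (k=5): L=59 R=146
Round 3 (k=29): L=146 R=170

Answer: 146 170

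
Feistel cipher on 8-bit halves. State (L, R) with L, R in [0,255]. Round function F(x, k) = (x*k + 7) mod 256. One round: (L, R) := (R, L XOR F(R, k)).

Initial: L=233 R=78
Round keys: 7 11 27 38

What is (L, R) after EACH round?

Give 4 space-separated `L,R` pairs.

Round 1 (k=7): L=78 R=192
Round 2 (k=11): L=192 R=9
Round 3 (k=27): L=9 R=58
Round 4 (k=38): L=58 R=170

Answer: 78,192 192,9 9,58 58,170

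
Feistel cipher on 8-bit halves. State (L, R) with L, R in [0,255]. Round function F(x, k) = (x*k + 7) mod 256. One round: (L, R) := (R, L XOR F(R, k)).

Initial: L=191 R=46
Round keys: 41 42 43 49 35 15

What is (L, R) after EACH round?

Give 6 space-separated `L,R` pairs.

Answer: 46,218 218,229 229,164 164,142 142,213 213,12

Derivation:
Round 1 (k=41): L=46 R=218
Round 2 (k=42): L=218 R=229
Round 3 (k=43): L=229 R=164
Round 4 (k=49): L=164 R=142
Round 5 (k=35): L=142 R=213
Round 6 (k=15): L=213 R=12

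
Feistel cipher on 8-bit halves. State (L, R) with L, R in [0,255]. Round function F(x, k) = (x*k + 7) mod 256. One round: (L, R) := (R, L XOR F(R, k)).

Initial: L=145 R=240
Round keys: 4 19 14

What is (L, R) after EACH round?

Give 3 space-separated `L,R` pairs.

Answer: 240,86 86,153 153,51

Derivation:
Round 1 (k=4): L=240 R=86
Round 2 (k=19): L=86 R=153
Round 3 (k=14): L=153 R=51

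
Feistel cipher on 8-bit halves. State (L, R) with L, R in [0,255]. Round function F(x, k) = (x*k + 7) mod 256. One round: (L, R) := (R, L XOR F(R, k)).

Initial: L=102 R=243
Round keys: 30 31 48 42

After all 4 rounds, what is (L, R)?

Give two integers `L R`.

Round 1 (k=30): L=243 R=231
Round 2 (k=31): L=231 R=243
Round 3 (k=48): L=243 R=112
Round 4 (k=42): L=112 R=148

Answer: 112 148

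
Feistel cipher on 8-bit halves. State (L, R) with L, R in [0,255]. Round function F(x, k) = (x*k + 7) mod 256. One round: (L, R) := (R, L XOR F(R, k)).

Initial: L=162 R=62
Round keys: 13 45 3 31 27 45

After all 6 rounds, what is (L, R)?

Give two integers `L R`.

Answer: 176 88

Derivation:
Round 1 (k=13): L=62 R=143
Round 2 (k=45): L=143 R=20
Round 3 (k=3): L=20 R=204
Round 4 (k=31): L=204 R=175
Round 5 (k=27): L=175 R=176
Round 6 (k=45): L=176 R=88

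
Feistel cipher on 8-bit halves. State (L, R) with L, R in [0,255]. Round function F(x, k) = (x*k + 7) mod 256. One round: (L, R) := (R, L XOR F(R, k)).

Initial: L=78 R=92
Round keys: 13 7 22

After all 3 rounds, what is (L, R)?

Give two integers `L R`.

Answer: 174 6

Derivation:
Round 1 (k=13): L=92 R=253
Round 2 (k=7): L=253 R=174
Round 3 (k=22): L=174 R=6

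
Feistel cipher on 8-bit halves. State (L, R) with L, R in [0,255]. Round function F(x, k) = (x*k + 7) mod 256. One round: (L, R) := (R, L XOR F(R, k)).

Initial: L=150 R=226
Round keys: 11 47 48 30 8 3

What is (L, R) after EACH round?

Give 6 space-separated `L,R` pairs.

Answer: 226,43 43,14 14,140 140,97 97,131 131,241

Derivation:
Round 1 (k=11): L=226 R=43
Round 2 (k=47): L=43 R=14
Round 3 (k=48): L=14 R=140
Round 4 (k=30): L=140 R=97
Round 5 (k=8): L=97 R=131
Round 6 (k=3): L=131 R=241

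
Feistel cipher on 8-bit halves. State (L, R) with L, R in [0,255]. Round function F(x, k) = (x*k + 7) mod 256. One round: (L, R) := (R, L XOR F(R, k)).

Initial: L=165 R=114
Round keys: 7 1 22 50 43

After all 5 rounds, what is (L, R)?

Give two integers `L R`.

Round 1 (k=7): L=114 R=128
Round 2 (k=1): L=128 R=245
Round 3 (k=22): L=245 R=149
Round 4 (k=50): L=149 R=212
Round 5 (k=43): L=212 R=54

Answer: 212 54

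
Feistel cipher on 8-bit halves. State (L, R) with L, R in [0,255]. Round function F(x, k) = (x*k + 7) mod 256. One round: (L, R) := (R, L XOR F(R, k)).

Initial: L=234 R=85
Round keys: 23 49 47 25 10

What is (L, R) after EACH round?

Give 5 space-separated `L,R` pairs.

Round 1 (k=23): L=85 R=64
Round 2 (k=49): L=64 R=18
Round 3 (k=47): L=18 R=21
Round 4 (k=25): L=21 R=6
Round 5 (k=10): L=6 R=86

Answer: 85,64 64,18 18,21 21,6 6,86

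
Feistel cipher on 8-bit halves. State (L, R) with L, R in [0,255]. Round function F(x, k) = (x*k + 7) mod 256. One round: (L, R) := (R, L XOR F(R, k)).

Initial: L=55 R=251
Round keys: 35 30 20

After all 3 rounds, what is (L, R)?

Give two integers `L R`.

Round 1 (k=35): L=251 R=111
Round 2 (k=30): L=111 R=242
Round 3 (k=20): L=242 R=128

Answer: 242 128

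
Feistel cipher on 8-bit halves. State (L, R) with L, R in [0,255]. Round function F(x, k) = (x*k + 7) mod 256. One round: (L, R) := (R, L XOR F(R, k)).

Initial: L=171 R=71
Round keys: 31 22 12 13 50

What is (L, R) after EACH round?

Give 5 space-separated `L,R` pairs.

Round 1 (k=31): L=71 R=11
Round 2 (k=22): L=11 R=190
Round 3 (k=12): L=190 R=228
Round 4 (k=13): L=228 R=37
Round 5 (k=50): L=37 R=165

Answer: 71,11 11,190 190,228 228,37 37,165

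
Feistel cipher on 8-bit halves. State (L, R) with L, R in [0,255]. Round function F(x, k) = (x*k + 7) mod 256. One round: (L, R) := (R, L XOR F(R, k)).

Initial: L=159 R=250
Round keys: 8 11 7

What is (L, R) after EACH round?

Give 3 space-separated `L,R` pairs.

Round 1 (k=8): L=250 R=72
Round 2 (k=11): L=72 R=229
Round 3 (k=7): L=229 R=2

Answer: 250,72 72,229 229,2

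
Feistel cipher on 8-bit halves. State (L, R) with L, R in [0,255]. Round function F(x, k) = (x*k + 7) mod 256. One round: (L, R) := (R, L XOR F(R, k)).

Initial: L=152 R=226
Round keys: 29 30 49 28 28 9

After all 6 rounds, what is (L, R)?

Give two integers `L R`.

Round 1 (k=29): L=226 R=57
Round 2 (k=30): L=57 R=87
Round 3 (k=49): L=87 R=151
Round 4 (k=28): L=151 R=220
Round 5 (k=28): L=220 R=128
Round 6 (k=9): L=128 R=91

Answer: 128 91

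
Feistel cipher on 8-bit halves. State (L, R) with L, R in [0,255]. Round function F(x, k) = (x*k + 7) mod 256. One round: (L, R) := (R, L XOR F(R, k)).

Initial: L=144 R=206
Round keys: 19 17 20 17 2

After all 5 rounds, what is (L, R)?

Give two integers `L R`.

Round 1 (k=19): L=206 R=193
Round 2 (k=17): L=193 R=22
Round 3 (k=20): L=22 R=126
Round 4 (k=17): L=126 R=115
Round 5 (k=2): L=115 R=147

Answer: 115 147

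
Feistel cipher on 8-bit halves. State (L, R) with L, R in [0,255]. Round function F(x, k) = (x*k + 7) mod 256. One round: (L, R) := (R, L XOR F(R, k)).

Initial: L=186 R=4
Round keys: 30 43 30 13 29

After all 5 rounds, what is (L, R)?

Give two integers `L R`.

Round 1 (k=30): L=4 R=197
Round 2 (k=43): L=197 R=26
Round 3 (k=30): L=26 R=214
Round 4 (k=13): L=214 R=255
Round 5 (k=29): L=255 R=60

Answer: 255 60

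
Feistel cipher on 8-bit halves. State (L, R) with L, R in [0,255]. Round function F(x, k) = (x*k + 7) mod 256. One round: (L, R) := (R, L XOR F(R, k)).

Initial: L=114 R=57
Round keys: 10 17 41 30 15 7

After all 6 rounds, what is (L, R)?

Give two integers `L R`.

Answer: 80 1

Derivation:
Round 1 (k=10): L=57 R=51
Round 2 (k=17): L=51 R=83
Round 3 (k=41): L=83 R=97
Round 4 (k=30): L=97 R=54
Round 5 (k=15): L=54 R=80
Round 6 (k=7): L=80 R=1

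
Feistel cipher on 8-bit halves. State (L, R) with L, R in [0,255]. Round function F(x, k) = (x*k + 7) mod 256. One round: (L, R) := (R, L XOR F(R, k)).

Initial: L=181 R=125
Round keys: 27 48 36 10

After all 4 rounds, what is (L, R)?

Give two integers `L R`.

Answer: 108 213

Derivation:
Round 1 (k=27): L=125 R=131
Round 2 (k=48): L=131 R=234
Round 3 (k=36): L=234 R=108
Round 4 (k=10): L=108 R=213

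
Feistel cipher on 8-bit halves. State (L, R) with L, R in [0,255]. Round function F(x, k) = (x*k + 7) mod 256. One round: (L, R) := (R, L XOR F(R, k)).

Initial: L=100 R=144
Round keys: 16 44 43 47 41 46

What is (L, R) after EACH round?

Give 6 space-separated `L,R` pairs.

Answer: 144,99 99,155 155,115 115,191 191,237 237,34

Derivation:
Round 1 (k=16): L=144 R=99
Round 2 (k=44): L=99 R=155
Round 3 (k=43): L=155 R=115
Round 4 (k=47): L=115 R=191
Round 5 (k=41): L=191 R=237
Round 6 (k=46): L=237 R=34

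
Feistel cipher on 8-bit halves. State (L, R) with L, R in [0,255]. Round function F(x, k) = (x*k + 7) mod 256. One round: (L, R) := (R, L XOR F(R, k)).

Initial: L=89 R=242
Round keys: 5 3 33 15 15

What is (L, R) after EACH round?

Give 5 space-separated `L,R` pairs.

Round 1 (k=5): L=242 R=152
Round 2 (k=3): L=152 R=61
Round 3 (k=33): L=61 R=124
Round 4 (k=15): L=124 R=118
Round 5 (k=15): L=118 R=141

Answer: 242,152 152,61 61,124 124,118 118,141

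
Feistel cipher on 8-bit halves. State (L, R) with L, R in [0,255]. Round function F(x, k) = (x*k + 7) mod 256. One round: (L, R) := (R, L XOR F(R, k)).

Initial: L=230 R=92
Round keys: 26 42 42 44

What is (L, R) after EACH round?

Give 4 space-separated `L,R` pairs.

Round 1 (k=26): L=92 R=185
Round 2 (k=42): L=185 R=61
Round 3 (k=42): L=61 R=176
Round 4 (k=44): L=176 R=122

Answer: 92,185 185,61 61,176 176,122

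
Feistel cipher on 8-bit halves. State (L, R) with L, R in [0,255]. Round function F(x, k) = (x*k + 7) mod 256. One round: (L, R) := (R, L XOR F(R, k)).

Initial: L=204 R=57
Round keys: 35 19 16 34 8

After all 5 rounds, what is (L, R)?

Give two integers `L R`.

Answer: 33 150

Derivation:
Round 1 (k=35): L=57 R=30
Round 2 (k=19): L=30 R=120
Round 3 (k=16): L=120 R=153
Round 4 (k=34): L=153 R=33
Round 5 (k=8): L=33 R=150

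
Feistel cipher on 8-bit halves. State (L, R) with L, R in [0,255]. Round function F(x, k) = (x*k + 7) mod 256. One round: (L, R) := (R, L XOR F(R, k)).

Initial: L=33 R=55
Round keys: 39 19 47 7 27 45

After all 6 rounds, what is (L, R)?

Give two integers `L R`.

Answer: 249 109

Derivation:
Round 1 (k=39): L=55 R=73
Round 2 (k=19): L=73 R=69
Round 3 (k=47): L=69 R=251
Round 4 (k=7): L=251 R=161
Round 5 (k=27): L=161 R=249
Round 6 (k=45): L=249 R=109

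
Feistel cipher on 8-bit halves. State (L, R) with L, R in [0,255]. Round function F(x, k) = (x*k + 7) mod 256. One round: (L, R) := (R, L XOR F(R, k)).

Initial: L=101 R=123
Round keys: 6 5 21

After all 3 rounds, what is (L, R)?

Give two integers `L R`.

Answer: 184 147

Derivation:
Round 1 (k=6): L=123 R=140
Round 2 (k=5): L=140 R=184
Round 3 (k=21): L=184 R=147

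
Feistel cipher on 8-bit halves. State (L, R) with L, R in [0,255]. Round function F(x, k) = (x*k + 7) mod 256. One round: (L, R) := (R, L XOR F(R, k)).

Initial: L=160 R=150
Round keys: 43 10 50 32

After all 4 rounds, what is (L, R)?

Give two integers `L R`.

Answer: 28 16

Derivation:
Round 1 (k=43): L=150 R=153
Round 2 (k=10): L=153 R=151
Round 3 (k=50): L=151 R=28
Round 4 (k=32): L=28 R=16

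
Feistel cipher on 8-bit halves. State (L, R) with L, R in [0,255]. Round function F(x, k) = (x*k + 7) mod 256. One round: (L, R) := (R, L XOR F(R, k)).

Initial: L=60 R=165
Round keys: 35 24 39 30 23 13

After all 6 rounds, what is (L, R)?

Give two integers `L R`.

Answer: 155 61

Derivation:
Round 1 (k=35): L=165 R=170
Round 2 (k=24): L=170 R=82
Round 3 (k=39): L=82 R=47
Round 4 (k=30): L=47 R=219
Round 5 (k=23): L=219 R=155
Round 6 (k=13): L=155 R=61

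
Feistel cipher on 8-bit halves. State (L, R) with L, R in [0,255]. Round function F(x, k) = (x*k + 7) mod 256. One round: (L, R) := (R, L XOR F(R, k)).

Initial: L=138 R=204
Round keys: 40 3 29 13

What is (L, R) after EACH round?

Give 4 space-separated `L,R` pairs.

Answer: 204,109 109,130 130,172 172,65

Derivation:
Round 1 (k=40): L=204 R=109
Round 2 (k=3): L=109 R=130
Round 3 (k=29): L=130 R=172
Round 4 (k=13): L=172 R=65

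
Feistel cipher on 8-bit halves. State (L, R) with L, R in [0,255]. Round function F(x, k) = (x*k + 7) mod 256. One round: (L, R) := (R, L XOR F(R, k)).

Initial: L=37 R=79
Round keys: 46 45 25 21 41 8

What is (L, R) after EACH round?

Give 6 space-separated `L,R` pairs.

Answer: 79,28 28,188 188,127 127,206 206,122 122,25

Derivation:
Round 1 (k=46): L=79 R=28
Round 2 (k=45): L=28 R=188
Round 3 (k=25): L=188 R=127
Round 4 (k=21): L=127 R=206
Round 5 (k=41): L=206 R=122
Round 6 (k=8): L=122 R=25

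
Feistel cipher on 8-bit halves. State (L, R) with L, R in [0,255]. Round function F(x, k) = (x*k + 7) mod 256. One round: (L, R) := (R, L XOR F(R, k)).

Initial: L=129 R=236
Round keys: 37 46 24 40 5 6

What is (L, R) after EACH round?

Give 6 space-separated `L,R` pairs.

Round 1 (k=37): L=236 R=162
Round 2 (k=46): L=162 R=207
Round 3 (k=24): L=207 R=205
Round 4 (k=40): L=205 R=192
Round 5 (k=5): L=192 R=10
Round 6 (k=6): L=10 R=131

Answer: 236,162 162,207 207,205 205,192 192,10 10,131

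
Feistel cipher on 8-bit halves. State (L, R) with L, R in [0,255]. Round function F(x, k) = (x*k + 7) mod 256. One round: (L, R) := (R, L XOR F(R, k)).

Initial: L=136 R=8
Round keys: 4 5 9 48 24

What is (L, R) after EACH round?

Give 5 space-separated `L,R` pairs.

Round 1 (k=4): L=8 R=175
Round 2 (k=5): L=175 R=122
Round 3 (k=9): L=122 R=254
Round 4 (k=48): L=254 R=221
Round 5 (k=24): L=221 R=65

Answer: 8,175 175,122 122,254 254,221 221,65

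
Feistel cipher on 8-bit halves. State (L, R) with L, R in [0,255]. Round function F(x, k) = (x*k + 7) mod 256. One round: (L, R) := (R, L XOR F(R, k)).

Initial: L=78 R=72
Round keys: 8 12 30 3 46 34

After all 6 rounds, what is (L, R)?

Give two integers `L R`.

Answer: 231 97

Derivation:
Round 1 (k=8): L=72 R=9
Round 2 (k=12): L=9 R=59
Round 3 (k=30): L=59 R=248
Round 4 (k=3): L=248 R=212
Round 5 (k=46): L=212 R=231
Round 6 (k=34): L=231 R=97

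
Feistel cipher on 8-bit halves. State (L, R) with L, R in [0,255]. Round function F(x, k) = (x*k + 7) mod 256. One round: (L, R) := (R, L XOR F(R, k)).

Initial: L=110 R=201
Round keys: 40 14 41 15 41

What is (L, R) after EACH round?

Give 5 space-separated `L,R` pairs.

Answer: 201,1 1,220 220,66 66,57 57,106

Derivation:
Round 1 (k=40): L=201 R=1
Round 2 (k=14): L=1 R=220
Round 3 (k=41): L=220 R=66
Round 4 (k=15): L=66 R=57
Round 5 (k=41): L=57 R=106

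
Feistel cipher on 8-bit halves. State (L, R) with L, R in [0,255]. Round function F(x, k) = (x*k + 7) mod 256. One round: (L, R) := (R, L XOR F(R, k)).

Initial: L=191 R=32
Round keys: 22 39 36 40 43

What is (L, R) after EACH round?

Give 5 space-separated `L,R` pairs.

Answer: 32,120 120,111 111,219 219,80 80,172

Derivation:
Round 1 (k=22): L=32 R=120
Round 2 (k=39): L=120 R=111
Round 3 (k=36): L=111 R=219
Round 4 (k=40): L=219 R=80
Round 5 (k=43): L=80 R=172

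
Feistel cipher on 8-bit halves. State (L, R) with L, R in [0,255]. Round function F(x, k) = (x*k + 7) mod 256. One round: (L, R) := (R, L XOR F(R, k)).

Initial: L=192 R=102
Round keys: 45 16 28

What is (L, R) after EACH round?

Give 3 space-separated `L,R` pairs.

Answer: 102,53 53,49 49,86

Derivation:
Round 1 (k=45): L=102 R=53
Round 2 (k=16): L=53 R=49
Round 3 (k=28): L=49 R=86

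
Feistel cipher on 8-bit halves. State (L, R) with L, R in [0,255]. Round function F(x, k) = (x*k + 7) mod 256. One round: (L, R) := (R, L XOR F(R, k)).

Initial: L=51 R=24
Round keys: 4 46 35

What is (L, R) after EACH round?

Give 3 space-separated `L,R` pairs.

Answer: 24,84 84,7 7,168

Derivation:
Round 1 (k=4): L=24 R=84
Round 2 (k=46): L=84 R=7
Round 3 (k=35): L=7 R=168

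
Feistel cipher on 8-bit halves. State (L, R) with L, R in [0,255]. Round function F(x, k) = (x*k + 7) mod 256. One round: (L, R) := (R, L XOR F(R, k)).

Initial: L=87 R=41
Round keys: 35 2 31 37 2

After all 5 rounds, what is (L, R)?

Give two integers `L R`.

Answer: 81 115

Derivation:
Round 1 (k=35): L=41 R=245
Round 2 (k=2): L=245 R=216
Round 3 (k=31): L=216 R=218
Round 4 (k=37): L=218 R=81
Round 5 (k=2): L=81 R=115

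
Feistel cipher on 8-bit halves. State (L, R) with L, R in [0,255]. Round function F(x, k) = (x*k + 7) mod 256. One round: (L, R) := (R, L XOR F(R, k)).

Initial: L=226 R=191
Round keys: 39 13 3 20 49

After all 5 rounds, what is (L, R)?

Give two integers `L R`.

Round 1 (k=39): L=191 R=194
Round 2 (k=13): L=194 R=94
Round 3 (k=3): L=94 R=227
Round 4 (k=20): L=227 R=157
Round 5 (k=49): L=157 R=247

Answer: 157 247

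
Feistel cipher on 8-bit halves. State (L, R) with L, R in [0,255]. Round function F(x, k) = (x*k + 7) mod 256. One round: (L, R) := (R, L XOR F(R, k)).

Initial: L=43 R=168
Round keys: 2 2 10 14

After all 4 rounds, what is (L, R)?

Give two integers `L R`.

Round 1 (k=2): L=168 R=124
Round 2 (k=2): L=124 R=87
Round 3 (k=10): L=87 R=17
Round 4 (k=14): L=17 R=162

Answer: 17 162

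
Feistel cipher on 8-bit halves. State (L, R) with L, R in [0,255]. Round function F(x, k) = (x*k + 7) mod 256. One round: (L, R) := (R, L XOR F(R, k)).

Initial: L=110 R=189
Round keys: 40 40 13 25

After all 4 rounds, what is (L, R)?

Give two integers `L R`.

Round 1 (k=40): L=189 R=225
Round 2 (k=40): L=225 R=146
Round 3 (k=13): L=146 R=144
Round 4 (k=25): L=144 R=133

Answer: 144 133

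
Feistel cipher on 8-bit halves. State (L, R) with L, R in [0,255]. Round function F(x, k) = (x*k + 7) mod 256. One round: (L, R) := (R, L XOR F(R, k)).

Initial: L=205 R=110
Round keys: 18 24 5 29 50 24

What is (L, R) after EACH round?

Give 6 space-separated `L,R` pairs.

Round 1 (k=18): L=110 R=14
Round 2 (k=24): L=14 R=57
Round 3 (k=5): L=57 R=42
Round 4 (k=29): L=42 R=240
Round 5 (k=50): L=240 R=205
Round 6 (k=24): L=205 R=207

Answer: 110,14 14,57 57,42 42,240 240,205 205,207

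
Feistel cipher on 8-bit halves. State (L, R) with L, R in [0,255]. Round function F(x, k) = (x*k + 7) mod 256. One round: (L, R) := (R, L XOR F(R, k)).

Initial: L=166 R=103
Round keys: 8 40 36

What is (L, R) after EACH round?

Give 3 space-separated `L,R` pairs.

Round 1 (k=8): L=103 R=153
Round 2 (k=40): L=153 R=136
Round 3 (k=36): L=136 R=190

Answer: 103,153 153,136 136,190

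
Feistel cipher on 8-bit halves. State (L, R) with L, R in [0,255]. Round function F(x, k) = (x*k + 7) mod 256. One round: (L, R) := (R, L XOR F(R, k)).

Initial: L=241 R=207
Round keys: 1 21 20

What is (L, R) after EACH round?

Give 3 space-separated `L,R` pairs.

Round 1 (k=1): L=207 R=39
Round 2 (k=21): L=39 R=245
Round 3 (k=20): L=245 R=12

Answer: 207,39 39,245 245,12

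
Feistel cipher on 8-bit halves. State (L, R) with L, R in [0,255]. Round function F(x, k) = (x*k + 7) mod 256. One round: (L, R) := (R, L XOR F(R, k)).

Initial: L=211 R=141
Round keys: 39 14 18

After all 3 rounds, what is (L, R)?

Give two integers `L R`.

Answer: 248 38

Derivation:
Round 1 (k=39): L=141 R=81
Round 2 (k=14): L=81 R=248
Round 3 (k=18): L=248 R=38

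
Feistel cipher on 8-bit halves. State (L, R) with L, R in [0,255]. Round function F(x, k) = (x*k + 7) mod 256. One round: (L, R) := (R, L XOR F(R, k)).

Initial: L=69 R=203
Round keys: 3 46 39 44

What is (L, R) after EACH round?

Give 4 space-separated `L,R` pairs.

Answer: 203,45 45,214 214,140 140,193

Derivation:
Round 1 (k=3): L=203 R=45
Round 2 (k=46): L=45 R=214
Round 3 (k=39): L=214 R=140
Round 4 (k=44): L=140 R=193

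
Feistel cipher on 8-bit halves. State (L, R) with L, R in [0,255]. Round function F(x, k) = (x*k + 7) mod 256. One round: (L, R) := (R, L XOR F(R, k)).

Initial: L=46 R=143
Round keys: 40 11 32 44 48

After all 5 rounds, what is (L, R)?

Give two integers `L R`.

Round 1 (k=40): L=143 R=113
Round 2 (k=11): L=113 R=109
Round 3 (k=32): L=109 R=214
Round 4 (k=44): L=214 R=162
Round 5 (k=48): L=162 R=177

Answer: 162 177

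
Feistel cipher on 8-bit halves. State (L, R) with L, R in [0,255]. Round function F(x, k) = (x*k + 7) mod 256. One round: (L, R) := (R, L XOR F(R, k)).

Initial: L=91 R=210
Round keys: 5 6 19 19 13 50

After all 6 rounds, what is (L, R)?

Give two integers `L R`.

Answer: 69 199

Derivation:
Round 1 (k=5): L=210 R=122
Round 2 (k=6): L=122 R=49
Round 3 (k=19): L=49 R=208
Round 4 (k=19): L=208 R=70
Round 5 (k=13): L=70 R=69
Round 6 (k=50): L=69 R=199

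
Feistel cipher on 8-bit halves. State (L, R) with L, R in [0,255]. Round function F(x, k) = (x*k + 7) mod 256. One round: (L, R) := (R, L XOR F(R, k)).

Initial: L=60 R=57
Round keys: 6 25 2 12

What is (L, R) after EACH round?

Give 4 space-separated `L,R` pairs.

Answer: 57,97 97,185 185,24 24,158

Derivation:
Round 1 (k=6): L=57 R=97
Round 2 (k=25): L=97 R=185
Round 3 (k=2): L=185 R=24
Round 4 (k=12): L=24 R=158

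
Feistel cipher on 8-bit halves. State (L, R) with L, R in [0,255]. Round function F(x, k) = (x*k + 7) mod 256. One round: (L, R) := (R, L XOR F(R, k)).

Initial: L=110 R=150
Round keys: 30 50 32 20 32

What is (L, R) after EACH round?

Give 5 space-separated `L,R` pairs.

Round 1 (k=30): L=150 R=245
Round 2 (k=50): L=245 R=119
Round 3 (k=32): L=119 R=18
Round 4 (k=20): L=18 R=24
Round 5 (k=32): L=24 R=21

Answer: 150,245 245,119 119,18 18,24 24,21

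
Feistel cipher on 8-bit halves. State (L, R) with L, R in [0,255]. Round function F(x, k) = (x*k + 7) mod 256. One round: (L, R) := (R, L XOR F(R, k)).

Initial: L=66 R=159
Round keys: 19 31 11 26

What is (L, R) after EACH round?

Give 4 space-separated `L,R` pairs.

Round 1 (k=19): L=159 R=150
Round 2 (k=31): L=150 R=174
Round 3 (k=11): L=174 R=23
Round 4 (k=26): L=23 R=243

Answer: 159,150 150,174 174,23 23,243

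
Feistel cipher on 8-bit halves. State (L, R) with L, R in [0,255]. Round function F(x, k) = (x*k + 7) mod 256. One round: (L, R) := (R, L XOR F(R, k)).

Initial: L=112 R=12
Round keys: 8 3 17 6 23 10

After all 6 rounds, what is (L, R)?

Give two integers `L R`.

Answer: 88 208

Derivation:
Round 1 (k=8): L=12 R=23
Round 2 (k=3): L=23 R=64
Round 3 (k=17): L=64 R=80
Round 4 (k=6): L=80 R=167
Round 5 (k=23): L=167 R=88
Round 6 (k=10): L=88 R=208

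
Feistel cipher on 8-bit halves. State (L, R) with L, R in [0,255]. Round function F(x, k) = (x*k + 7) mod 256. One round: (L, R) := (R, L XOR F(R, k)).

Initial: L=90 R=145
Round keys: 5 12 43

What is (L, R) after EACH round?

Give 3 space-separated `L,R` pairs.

Answer: 145,134 134,222 222,215

Derivation:
Round 1 (k=5): L=145 R=134
Round 2 (k=12): L=134 R=222
Round 3 (k=43): L=222 R=215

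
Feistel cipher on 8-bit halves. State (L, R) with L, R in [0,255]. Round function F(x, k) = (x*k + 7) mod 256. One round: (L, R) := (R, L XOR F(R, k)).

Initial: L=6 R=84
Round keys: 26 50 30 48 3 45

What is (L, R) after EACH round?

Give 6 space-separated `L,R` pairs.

Answer: 84,137 137,157 157,228 228,90 90,241 241,62

Derivation:
Round 1 (k=26): L=84 R=137
Round 2 (k=50): L=137 R=157
Round 3 (k=30): L=157 R=228
Round 4 (k=48): L=228 R=90
Round 5 (k=3): L=90 R=241
Round 6 (k=45): L=241 R=62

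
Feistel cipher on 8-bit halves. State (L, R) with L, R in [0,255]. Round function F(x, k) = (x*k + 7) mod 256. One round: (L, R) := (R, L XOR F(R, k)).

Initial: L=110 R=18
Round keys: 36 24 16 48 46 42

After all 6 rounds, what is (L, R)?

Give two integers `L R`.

Answer: 165 51

Derivation:
Round 1 (k=36): L=18 R=225
Round 2 (k=24): L=225 R=13
Round 3 (k=16): L=13 R=54
Round 4 (k=48): L=54 R=42
Round 5 (k=46): L=42 R=165
Round 6 (k=42): L=165 R=51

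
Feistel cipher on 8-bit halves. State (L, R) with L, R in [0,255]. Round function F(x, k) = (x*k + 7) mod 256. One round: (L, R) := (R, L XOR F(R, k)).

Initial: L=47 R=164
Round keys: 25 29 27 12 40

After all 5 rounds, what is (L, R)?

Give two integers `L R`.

Round 1 (k=25): L=164 R=36
Round 2 (k=29): L=36 R=191
Round 3 (k=27): L=191 R=8
Round 4 (k=12): L=8 R=216
Round 5 (k=40): L=216 R=207

Answer: 216 207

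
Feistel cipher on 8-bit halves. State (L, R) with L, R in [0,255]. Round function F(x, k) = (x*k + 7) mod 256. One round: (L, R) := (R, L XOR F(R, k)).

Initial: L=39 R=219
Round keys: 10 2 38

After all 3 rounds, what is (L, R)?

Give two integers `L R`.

Answer: 176 149

Derivation:
Round 1 (k=10): L=219 R=178
Round 2 (k=2): L=178 R=176
Round 3 (k=38): L=176 R=149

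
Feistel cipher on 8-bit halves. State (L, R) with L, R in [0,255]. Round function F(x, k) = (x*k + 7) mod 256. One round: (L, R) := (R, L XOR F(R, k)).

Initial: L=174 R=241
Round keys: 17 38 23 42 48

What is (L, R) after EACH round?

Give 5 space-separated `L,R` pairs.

Round 1 (k=17): L=241 R=166
Round 2 (k=38): L=166 R=90
Round 3 (k=23): L=90 R=187
Round 4 (k=42): L=187 R=239
Round 5 (k=48): L=239 R=108

Answer: 241,166 166,90 90,187 187,239 239,108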